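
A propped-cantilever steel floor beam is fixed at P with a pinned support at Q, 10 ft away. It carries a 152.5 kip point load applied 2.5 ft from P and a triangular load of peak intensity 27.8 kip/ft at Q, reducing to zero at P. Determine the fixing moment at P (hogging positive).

M_P = 412.4 kip·ft

Take the reaction at Q as the redundant and release it; the primary structure is a cantilever fixed at P.
Downward deflection at the released point Q due to the loads:
  point load 152.5 at a = 2.5: Pa²(3L − a)/(6EI) = 4368/EI
  triangular load, peak 27.8 at the free end: 11w₀L⁴/(120EI) = 25483/EI
  δ_0 = 29852/EI
Tip deflection under a unit load at Q: L³/(3EI) = 333.3/EI.
The prop prevents deflection at Q: R_Q = δ_0/δ_{QQ} = 29852/333.3 = 89.56 kip.
Moment equilibrium about P: M_P = Σ(load moments about P) − R_Q·L = 1308 − 89.56×10 = 412.4 kip·ft.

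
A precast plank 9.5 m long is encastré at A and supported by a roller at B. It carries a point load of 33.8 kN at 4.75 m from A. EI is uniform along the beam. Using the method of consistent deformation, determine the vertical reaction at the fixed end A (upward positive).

R_A = 23.24 kN

Release the roller at B. Primary structure: cantilever fixed at A.
Downward deflection at the released point B due to the loads:
  point load 33.8 at a = 4.75: Pa²(3L − a)/(6EI) = 3019/EI
Tip deflection under a unit load at B: L³/(3EI) = 285.8/EI.
Compatibility at B: δ_0 − R_B·δ_{BB} = 0, so R_B = 3019/285.8 = 10.56 kN.
Vertical equilibrium: R_A = ΣP − R_B = 33.8 − 10.56 = 23.24 kN.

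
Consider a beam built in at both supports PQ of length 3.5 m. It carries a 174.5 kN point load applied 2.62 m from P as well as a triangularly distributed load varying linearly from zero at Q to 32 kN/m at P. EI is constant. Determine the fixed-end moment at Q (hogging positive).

Release both end moments; the primary structure is a simply-supported span PQ with redundants M_P and M_Q.
End rotations of the released simple span under the applied load (×1/EI):
  at P: point load 174.5 at a = 2.62: Pab(L + b)/(6LEI) = 83.91/EI
  at Q: point load 174.5 at a = 2.62: Pab(L + a)/(6LEI) = 117.2/EI
  at P: triangular load, peak 32: w₀L³/(45EI) = 30.49/EI
  at Q: triangular load, peak 32: 7w₀L³/(360EI) = 26.68/EI
  θ_P0 = 114.4/EI,  θ_Q0 = 143.9/EI
Flexibility coefficients: a unit moment at one end gives L/(3EI) there and L/(6EI) at the far end, so f₁₁ = f₂₂ = 1.167/EI and f₁₂ = f₂₁ = 0.5833/EI.
Compatibility — zero rotation at each built-in end:
  1.167 M_P + 0.5833 M_Q = 114.4
  0.5833 M_P + 1.167 M_Q = 143.9
Solving the pair gives M_P = 48.5 kN·m and M_Q = 99.12 kN·m (hogging).

M_Q = 99.12 kN·m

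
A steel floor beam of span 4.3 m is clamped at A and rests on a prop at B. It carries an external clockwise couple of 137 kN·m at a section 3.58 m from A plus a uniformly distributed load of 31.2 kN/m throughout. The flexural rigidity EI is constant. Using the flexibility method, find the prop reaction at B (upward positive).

R_B = 96.76 kN

Release the roller at B. Primary structure: cantilever fixed at A.
Deflection at B on the released cantilever, summing each load's contribution:
  clockwise couple 137 at a = 3.58: M₀a(2L − a)/(2EI) = 1231/EI
  UDL 31.2: wL⁴/(8EI) = 1333/EI
  δ_0 = 2564/EI
Tip deflection under a unit load at B: L³/(3EI) = 26.5/EI.
The prop prevents deflection at B: R_B = δ_0/δ_{BB} = 2564/26.5 = 96.76 kN.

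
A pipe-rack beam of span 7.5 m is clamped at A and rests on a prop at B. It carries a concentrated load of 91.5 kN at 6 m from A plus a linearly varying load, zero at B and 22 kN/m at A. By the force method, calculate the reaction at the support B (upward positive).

R_B = 80.92 kN

Take the reaction at B as the redundant and release it; the primary structure is a cantilever fixed at A.
Downward deflection at the released point B due to the loads:
  point load 91.5 at a = 6: Pa²(3L − a)/(6EI) = 9058/EI
  triangular load, peak 22 at the fixed end: w₀L⁴/(30EI) = 2320/EI
  δ_0 = 11379/EI
Tip deflection under a unit load at B: L³/(3EI) = 140.6/EI.
Compatibility at B: δ_0 − R_B·δ_{BB} = 0, so R_B = 11379/140.6 = 80.92 kN.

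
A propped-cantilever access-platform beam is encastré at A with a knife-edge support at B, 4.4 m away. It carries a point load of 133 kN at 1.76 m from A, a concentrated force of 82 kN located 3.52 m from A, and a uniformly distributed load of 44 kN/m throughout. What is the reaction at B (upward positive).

Take the reaction at B as the redundant and release it; the primary structure is a cantilever fixed at A.
Downward deflection at the released point B due to the loads:
  point load 133 at a = 1.76: Pa²(3L − a)/(6EI) = 785.5/EI
  point load 82 at a = 3.52: Pa²(3L − a)/(6EI) = 1639/EI
  UDL 44: wL⁴/(8EI) = 2061/EI
  δ_0 = 4486/EI
Flexibility coefficient — unit upward force at B: δ_{BB} = L³/(3EI) = 28.39/EI.
Compatibility at B: δ_0 − R_B·δ_{BB} = 0, so R_B = 4486/28.39 = 158 kN.

R_B = 158 kN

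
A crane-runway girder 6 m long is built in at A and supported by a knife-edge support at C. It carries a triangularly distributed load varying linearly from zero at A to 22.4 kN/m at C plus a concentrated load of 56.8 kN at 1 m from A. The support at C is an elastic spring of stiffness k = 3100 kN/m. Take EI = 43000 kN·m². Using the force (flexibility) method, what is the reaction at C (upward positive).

R_C = 32.86 kN

Release the roller at C. Primary structure: cantilever fixed at A.
Downward deflection at the released point C due to the loads:
  triangular load, peak 22.4 at the free end: 11w₀L⁴/(120EI) = 2661/EI
  point load 56.8 at a = 1: Pa²(3L − a)/(6EI) = 160.9/EI
  δ_0 = 2822/EI
Tip deflection under a unit load at C: L³/(3EI) = 72/EI.
With EI = 43000 kN·m²: δ_0 = 0.065629 m and δ_{CC} = 0.001674 m/kN.
Compatibility — the spring shortens by R_C/k under the reaction it provides: δ_0 − R_C·δ_{CC} = R_C/k. With 1/k = 0.000323 m/kN, R_C = δ_0 / (δ_{CC} + 1/k) = 0.065629 / (0.001674 + 0.000323) = 32.86 kN.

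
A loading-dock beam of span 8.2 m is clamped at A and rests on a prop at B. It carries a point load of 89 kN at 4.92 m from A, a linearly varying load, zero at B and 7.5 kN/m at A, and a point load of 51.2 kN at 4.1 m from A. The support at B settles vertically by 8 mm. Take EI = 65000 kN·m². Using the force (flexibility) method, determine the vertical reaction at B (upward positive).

Remove the prop at B; the released (primary) structure is a cantilever built in at A.
Primary-structure tip deflection at B by superposition:
  point load 89 at a = 4.92: Pa²(3L − a)/(6EI) = 7066/EI
  triangular load, peak 7.5 at the fixed end: w₀L⁴/(30EI) = 1130/EI
  point load 51.2 at a = 4.1: Pa²(3L − a)/(6EI) = 2941/EI
  δ_0 = 11137/EI
Flexibility coefficient — unit upward force at B: δ_{BB} = L³/(3EI) = 183.8/EI.
With EI = 65000 kN·m²: δ_0 = 0.17134 m and δ_{BB} = 0.002828 m/kN.
Compatibility — the beam at B must follow the support down by 0.008 m: δ_0 − R_B·δ_{BB} = 0.008, so R_B = (0.17134 − 0.008)/0.002828 = 57.77 kN.

R_B = 57.77 kN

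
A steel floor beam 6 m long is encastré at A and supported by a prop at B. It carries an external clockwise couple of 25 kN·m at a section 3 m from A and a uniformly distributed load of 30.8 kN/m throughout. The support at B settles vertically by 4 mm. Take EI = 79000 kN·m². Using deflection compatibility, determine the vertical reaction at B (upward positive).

Remove the prop at B; the released (primary) structure is a cantilever built in at A.
Downward deflection at the released point B due to the loads:
  clockwise couple 25 at a = 3: M₀a(2L − a)/(2EI) = 337.5/EI
  UDL 30.8: wL⁴/(8EI) = 4990/EI
  δ_0 = 5327/EI
Flexibility coefficient — unit upward force at B: δ_{BB} = L³/(3EI) = 72/EI.
With EI = 79000 kN·m²: δ_0 = 0.067432 m and δ_{BB} = 0.000911 m/kN.
Compatibility — the beam at B must follow the support down by 0.004 m: δ_0 − R_B·δ_{BB} = 0.004, so R_B = (0.067432 − 0.004)/0.000911 = 69.6 kN.

R_B = 69.6 kN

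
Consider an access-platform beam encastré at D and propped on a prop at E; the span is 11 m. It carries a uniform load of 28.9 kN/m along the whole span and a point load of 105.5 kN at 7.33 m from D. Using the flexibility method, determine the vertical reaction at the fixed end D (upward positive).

R_D = 249.5 kN

Take the reaction at E as the redundant and release it; the primary structure is a cantilever fixed at D.
Downward deflection at the released point E due to the loads:
  UDL 28.9: wL⁴/(8EI) = 52891/EI
  point load 105.5 at a = 7.33: Pa²(3L − a)/(6EI) = 24251/EI
  δ_0 = 77142/EI
Tip deflection under a unit load at E: L³/(3EI) = 443.7/EI.
Compatibility at E: δ_0 − R_E·δ_{EE} = 0, so R_E = 77142/443.7 = 173.9 kN.
Vertical equilibrium: R_D = ΣP − R_E = 423.4 − 173.9 = 249.5 kN.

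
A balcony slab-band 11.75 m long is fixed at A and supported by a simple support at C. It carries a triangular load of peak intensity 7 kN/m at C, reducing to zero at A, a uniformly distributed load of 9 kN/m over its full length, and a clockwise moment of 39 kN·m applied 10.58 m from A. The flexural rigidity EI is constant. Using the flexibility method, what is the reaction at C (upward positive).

Release the roller at C. Primary structure: cantilever fixed at A.
Deflection at C on the released cantilever, summing each load's contribution:
  triangular load, peak 7 at the free end: 11w₀L⁴/(120EI) = 12231/EI
  UDL 9: wL⁴/(8EI) = 21444/EI
  clockwise couple 39 at a = 10.58: M₀a(2L − a)/(2EI) = 2666/EI
  δ_0 = 36340/EI
Flexibility coefficient — unit upward force at C: δ_{CC} = L³/(3EI) = 540.7/EI.
Compatibility at C: δ_0 − R_C·δ_{CC} = 0, so R_C = 36340/540.7 = 67.2 kN.

R_C = 67.2 kN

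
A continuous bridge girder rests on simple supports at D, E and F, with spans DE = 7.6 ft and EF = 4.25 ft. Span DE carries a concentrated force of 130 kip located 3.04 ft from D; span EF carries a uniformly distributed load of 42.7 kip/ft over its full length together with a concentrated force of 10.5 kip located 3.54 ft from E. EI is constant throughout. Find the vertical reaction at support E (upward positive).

Release continuity at E by inserting a hinge; the redundant is the internal moment M_E. The primary structure is two simply-supported spans DE and EF.
End slopes at the hinge E, treating each span as simply supported:
  span DE: point load 130 at a = 3.04: Pab(L + a)/(6LEI) = 420.5/EI
  span EF: UDL 42.7: wL³/(24EI) = 136.6/EI
  span EF: point load 10.5 at a = 3.54: Pab(L + b)/(6LEI) = 5.133/EI
  relative rotation θ_0 = (420.5 + 141.7)/EI = 562.2/EI
A unit hogging moment at E produces rotation L₁/(3EI) + L₂/(3EI) = 3.95/EI.
Slope continuity at E: θ_0 = M_E·3.95/EI, so M_E = 562.2/3.95 = 142.3 kip·ft (hogging).
Span DE, ΣM about D with M_E applied at E: R_E^{DE}·7.6 = 395.2 + 142.3, so R_E^{DE} = 70.73 kip and R_D = 130 − 70.73 = 59.27 kip.
Span EF, ΣM about F: R_E^{EF}·4.25 = 393.1 + 142.3, so R_E^{EF} = 126 kip and R_F = 192 − 126 = 65.99 kip.
R_E = 70.73 + 126 = 196.7 kip.

R_E = 196.7 kip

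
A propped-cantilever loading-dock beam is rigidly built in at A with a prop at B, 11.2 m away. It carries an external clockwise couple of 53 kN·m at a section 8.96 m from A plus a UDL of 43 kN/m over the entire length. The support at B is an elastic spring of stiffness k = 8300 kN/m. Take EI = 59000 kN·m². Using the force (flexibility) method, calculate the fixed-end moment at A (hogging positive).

Remove the prop at B; the released (primary) structure is a cantilever built in at A.
Downward deflection at the released point B due to the loads:
  clockwise couple 53 at a = 8.96: M₀a(2L − a)/(2EI) = 3191/EI
  UDL 43: wL⁴/(8EI) = 84577/EI
  δ_0 = 87768/EI
Flexibility coefficient — unit upward force at B: δ_{BB} = L³/(3EI) = 468.3/EI.
With EI = 59000 kN·m²: δ_0 = 1.4876 m and δ_{BB} = 0.007937 m/kN.
Compatibility — the spring shortens by R_B/k under the reaction it provides: δ_0 − R_B·δ_{BB} = R_B/k. With 1/k = 0.00012 m/kN, R_B = δ_0 / (δ_{BB} + 1/k) = 1.4876 / (0.007937 + 0.00012) = 184.6 kN.
Moment equilibrium about A: M_A = Σ(load moments about A) − R_B·L = 2750 − 184.6×11.2 = 682.3 kN·m.

M_A = 682.3 kN·m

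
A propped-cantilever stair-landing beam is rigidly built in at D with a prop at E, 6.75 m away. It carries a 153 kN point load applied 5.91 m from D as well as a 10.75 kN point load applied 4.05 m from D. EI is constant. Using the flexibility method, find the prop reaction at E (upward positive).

Take the reaction at E as the redundant and release it; the primary structure is a cantilever fixed at D.
Downward deflection at the released point E due to the loads:
  point load 153 at a = 5.91: Pa²(3L − a)/(6EI) = 12772/EI
  point load 10.75 at a = 4.05: Pa²(3L − a)/(6EI) = 476.1/EI
  δ_0 = 13248/EI
Flexibility coefficient — unit upward force at E: δ_{EE} = L³/(3EI) = 102.5/EI.
Compatibility at E: δ_0 − R_E·δ_{EE} = 0, so R_E = 13248/102.5 = 129.2 kN.

R_E = 129.2 kN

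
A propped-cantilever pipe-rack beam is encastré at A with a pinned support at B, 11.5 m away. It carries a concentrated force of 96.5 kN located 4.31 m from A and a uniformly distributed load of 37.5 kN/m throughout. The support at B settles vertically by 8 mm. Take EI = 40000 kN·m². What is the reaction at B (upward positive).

R_B = 178.9 kN

Release the roller at B. Primary structure: cantilever fixed at A.
Primary-structure tip deflection at B by superposition:
  point load 96.5 at a = 4.31: Pa²(3L − a)/(6EI) = 9020/EI
  UDL 37.5: wL⁴/(8EI) = 81985/EI
  δ_0 = 91004/EI
Tip deflection under a unit load at B: L³/(3EI) = 507/EI.
With EI = 40000 kN·m²: δ_0 = 2.2751 m and δ_{BB} = 0.012674 m/kN.
Compatibility — the beam at B must follow the support down by 0.008 m: δ_0 − R_B·δ_{BB} = 0.008, so R_B = (2.2751 − 0.008)/0.012674 = 178.9 kN.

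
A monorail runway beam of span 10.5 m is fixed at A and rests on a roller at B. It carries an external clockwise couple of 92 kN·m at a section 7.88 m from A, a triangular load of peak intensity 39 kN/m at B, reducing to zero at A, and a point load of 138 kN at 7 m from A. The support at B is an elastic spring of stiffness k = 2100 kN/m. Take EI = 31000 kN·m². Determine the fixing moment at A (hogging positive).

M_A = 504.1 kN·m

Release the roller at B. Primary structure: cantilever fixed at A.
Deflection at B on the released cantilever, summing each load's contribution:
  clockwise couple 92 at a = 7.88: M₀a(2L − a)/(2EI) = 4756/EI
  triangular load, peak 39 at the free end: 11w₀L⁴/(120EI) = 43454/EI
  point load 138 at a = 7: Pa²(3L − a)/(6EI) = 27612/EI
  δ_0 = 75822/EI
Tip deflection under a unit load at B: L³/(3EI) = 385.9/EI.
With EI = 31000 kN·m²: δ_0 = 2.4459 m and δ_{BB} = 0.012448 m/kN.
Compatibility — the spring shortens by R_B/k under the reaction it provides: δ_0 − R_B·δ_{BB} = R_B/k. With 1/k = 0.000476 m/kN, R_B = δ_0 / (δ_{BB} + 1/k) = 2.4459 / (0.012448 + 0.000476) = 189.3 kN.
Moment equilibrium about A: M_A = Σ(load moments about A) − R_B·L = 2491 − 189.3×10.5 = 504.1 kN·m.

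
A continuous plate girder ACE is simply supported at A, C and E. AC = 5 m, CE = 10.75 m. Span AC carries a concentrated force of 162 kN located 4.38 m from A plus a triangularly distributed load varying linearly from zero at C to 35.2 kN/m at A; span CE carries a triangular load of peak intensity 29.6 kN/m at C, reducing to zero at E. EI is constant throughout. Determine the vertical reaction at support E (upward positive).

Release continuity at C by inserting a hinge; the redundant is the internal moment M_C. The primary structure is two simply-supported spans AC and CE.
Rotations at C on the released spans (each span's end-slope, ×1/EI):
  span AC: point load 162 at a = 4.38: Pab(L + a)/(6LEI) = 137.6/EI
  span AC: triangular load, peak 35.2: 7w₀L³/(360EI) = 85.56/EI
  span CE: triangular load, peak 29.6: w₀L³/(45EI) = 817.2/EI
  relative rotation θ_0 = (223.1 + 817.2)/EI = 1040/EI
A unit hogging moment at C produces rotation L₁/(3EI) + L₂/(3EI) = 5.25/EI.
Compatibility: M_C·(L₁+L₂)/(3EI) = θ_0, giving M_C = 198.1 kN·m (hogging).
Span CE, ΣM about E: R_C^{CE}·10.75 = 1140 + 198.1, so R_C^{CE} = 124.5 kN and R_E = 159.1 − 124.5 = 34.6 kN.

R_E = 34.6 kN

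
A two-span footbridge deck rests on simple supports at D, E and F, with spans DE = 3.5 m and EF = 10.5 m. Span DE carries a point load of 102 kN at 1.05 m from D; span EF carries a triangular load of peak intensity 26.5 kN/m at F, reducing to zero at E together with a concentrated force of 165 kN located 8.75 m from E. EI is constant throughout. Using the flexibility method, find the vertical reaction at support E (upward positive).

R_E = 197.9 kN

Insert a hinge at E; M_E is the redundant, and each span becomes simply supported.
Discontinuity in slope at E on the released structure — sum the simple-span end rotations:
  span DE: point load 102 at a = 1.05: Pab(L + a)/(6LEI) = 56.85/EI
  span EF: triangular load, peak 26.5: 7w₀L³/(360EI) = 596.5/EI
  span EF: point load 165 at a = 8.75: Pab(L + b)/(6LEI) = 491.3/EI
  relative rotation θ_0 = (56.85 + 1088)/EI = 1145/EI
A unit hogging moment at E produces rotation L₁/(3EI) + L₂/(3EI) = 4.667/EI.
Slope continuity at E: θ_0 = M_E·4.667/EI, so M_E = 1145/4.667 = 245.3 kN·m (hogging).
Span DE, ΣM about D with M_E applied at E: R_E^{DE}·3.5 = 107.1 + 245.3, so R_E^{DE} = 100.7 kN and R_D = 102 − 100.7 = 1.321 kN.
Span EF, ΣM about F: R_E^{EF}·10.5 = 775.7 + 245.3, so R_E^{EF} = 97.23 kN and R_F = 304.1 − 97.23 = 206.9 kN.
R_E = 100.7 + 97.23 = 197.9 kN.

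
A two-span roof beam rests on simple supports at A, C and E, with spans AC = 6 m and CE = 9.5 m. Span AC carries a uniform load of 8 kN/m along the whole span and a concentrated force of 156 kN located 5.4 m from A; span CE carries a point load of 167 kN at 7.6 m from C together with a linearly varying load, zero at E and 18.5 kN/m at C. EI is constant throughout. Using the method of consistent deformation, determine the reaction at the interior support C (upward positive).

R_C = 312.5 kN

Insert a hinge at C; M_C is the redundant, and each span becomes simply supported.
Rotations at C on the released spans (each span's end-slope, ×1/EI):
  span AC: UDL 8: wL³/(24EI) = 72/EI
  span AC: point load 156 at a = 5.4: Pab(L + a)/(6LEI) = 160.1/EI
  span CE: point load 167 at a = 7.6: Pab(L + b)/(6LEI) = 482.3/EI
  span CE: triangular load, peak 18.5: w₀L³/(45EI) = 352.5/EI
  relative rotation θ_0 = (232.1 + 834.8)/EI = 1067/EI
A unit hogging moment at C produces rotation L₁/(3EI) + L₂/(3EI) = 5.167/EI.
Slope continuity at C: θ_0 = M_C·5.167/EI, so M_C = 1067/5.167 = 206.5 kN·m (hogging).
Span AC, ΣM about A with M_C applied at C: R_C^{AC}·6 = 986.4 + 206.5, so R_C^{AC} = 198.8 kN and R_A = 204 − 198.8 = 5.186 kN.
Span CE, ΣM about E: R_C^{CE}·9.5 = 873.8 + 206.5, so R_C^{CE} = 113.7 kN and R_E = 254.9 − 113.7 = 141.2 kN.
R_C = 198.8 + 113.7 = 312.5 kN.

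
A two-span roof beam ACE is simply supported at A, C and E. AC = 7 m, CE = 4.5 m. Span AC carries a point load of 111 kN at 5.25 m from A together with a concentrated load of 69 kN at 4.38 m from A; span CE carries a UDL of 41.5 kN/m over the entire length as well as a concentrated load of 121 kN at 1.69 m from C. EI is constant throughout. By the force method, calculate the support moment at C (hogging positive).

Release continuity at C by inserting a hinge; the redundant is the internal moment M_C. The primary structure is two simply-supported spans AC and CE.
Discontinuity in slope at C on the released structure — sum the simple-span end rotations:
  span AC: point load 111 at a = 5.25: Pab(L + a)/(6LEI) = 297.4/EI
  span AC: point load 69 at a = 4.38: Pab(L + a)/(6LEI) = 214.5/EI
  span CE: UDL 41.5: wL³/(24EI) = 157.6/EI
  span CE: point load 121 at a = 1.69: Pab(L + b)/(6LEI) = 155.6/EI
  relative rotation θ_0 = (512 + 313.1)/EI = 825.1/EI
A unit hogging moment at C produces rotation L₁/(3EI) + L₂/(3EI) = 3.833/EI.
Slope continuity at C: θ_0 = M_C·3.833/EI, so M_C = 825.1/3.833 = 215.3 kN·m (hogging).

M_C = 215.3 kN·m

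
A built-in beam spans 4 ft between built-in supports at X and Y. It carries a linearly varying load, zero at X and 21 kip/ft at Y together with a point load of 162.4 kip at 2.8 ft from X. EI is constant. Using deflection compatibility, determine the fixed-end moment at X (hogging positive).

Release both end moments; the primary structure is a simply-supported span XY with redundants M_X and M_Y.
Simple-span end rotations at X and Y under the given loads:
  at X: triangular load, peak 21: 7w₀L³/(360EI) = 26.13/EI
  at Y: triangular load, peak 21: w₀L³/(45EI) = 29.87/EI
  at X: point load 162.4 at a = 2.8: Pab(L + b)/(6LEI) = 118.2/EI
  at Y: point load 162.4 at a = 2.8: Pab(L + a)/(6LEI) = 154.6/EI
  θ_X0 = 144.4/EI,  θ_Y0 = 184.5/EI
Flexibility coefficients: a unit moment at one end gives L/(3EI) there and L/(6EI) at the far end, so f₁₁ = f₂₂ = 1.333/EI and f₁₂ = f₂₁ = 0.6667/EI.
Compatibility — zero rotation at each built-in end:
  1.333 M_X + 0.6667 M_Y = 144.4
  0.6667 M_X + 1.333 M_Y = 184.5
Solving the pair gives M_X = 52.12 kip·ft and M_Y = 112.3 kip·ft (hogging).

M_X = 52.12 kip·ft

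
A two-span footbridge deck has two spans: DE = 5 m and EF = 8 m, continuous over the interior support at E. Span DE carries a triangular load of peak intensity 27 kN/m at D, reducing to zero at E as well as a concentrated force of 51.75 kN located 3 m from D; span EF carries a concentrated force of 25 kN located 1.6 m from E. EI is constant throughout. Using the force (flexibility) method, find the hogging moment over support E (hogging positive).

Insert a hinge at E; M_E is the redundant, and each span becomes simply supported.
Discontinuity in slope at E on the released structure — sum the simple-span end rotations:
  span DE: triangular load, peak 27: 7w₀L³/(360EI) = 65.62/EI
  span DE: point load 51.75 at a = 3: Pab(L + a)/(6LEI) = 82.8/EI
  span EF: point load 25 at a = 1.6: Pab(L + b)/(6LEI) = 76.8/EI
  relative rotation θ_0 = (148.4 + 76.8)/EI = 225.2/EI
A unit hogging moment at E produces rotation L₁/(3EI) + L₂/(3EI) = 4.333/EI.
Compatibility: M_E·(L₁+L₂)/(3EI) = θ_0, giving M_E = 51.98 kN·m (hogging).

M_E = 51.98 kN·m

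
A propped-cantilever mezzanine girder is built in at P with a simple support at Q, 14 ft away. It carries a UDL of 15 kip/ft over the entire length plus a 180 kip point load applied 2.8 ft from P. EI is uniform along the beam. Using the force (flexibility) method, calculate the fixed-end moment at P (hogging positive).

M_P = 730.4 kip·ft

Release the roller at Q. Primary structure: cantilever fixed at P.
Downward deflection at the released point Q due to the loads:
  UDL 15: wL⁴/(8EI) = 72030/EI
  point load 180 at a = 2.8: Pa²(3L − a)/(6EI) = 9220/EI
  δ_0 = 81250/EI
Flexibility coefficient — unit upward force at Q: δ_{QQ} = L³/(3EI) = 914.7/EI.
Compatibility at Q: δ_0 − R_Q·δ_{QQ} = 0, so R_Q = 81250/914.7 = 88.83 kip.
Moment equilibrium about P: M_P = Σ(load moments about P) − R_Q·L = 1974 − 88.83×14 = 730.4 kip·ft.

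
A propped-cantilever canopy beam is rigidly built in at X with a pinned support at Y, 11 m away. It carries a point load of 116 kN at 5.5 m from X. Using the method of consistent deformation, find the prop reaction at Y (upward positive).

R_Y = 36.25 kN

Release the roller at Y. Primary structure: cantilever fixed at X.
Free-end deflection of the primary structure under the applied loading (downward +):
  point load 116 at a = 5.5: Pa²(3L − a)/(6EI) = 16083/EI
Flexibility coefficient — unit upward force at Y: δ_{YY} = L³/(3EI) = 443.7/EI.
The prop prevents deflection at Y: R_Y = δ_0/δ_{YY} = 16083/443.7 = 36.25 kN.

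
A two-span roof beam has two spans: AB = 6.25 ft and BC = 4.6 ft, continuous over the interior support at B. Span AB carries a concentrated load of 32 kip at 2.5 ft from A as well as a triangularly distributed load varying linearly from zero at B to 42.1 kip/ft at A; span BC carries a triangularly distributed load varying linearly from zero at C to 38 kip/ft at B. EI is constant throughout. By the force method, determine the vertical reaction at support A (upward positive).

R_A = 91.33 kip

Take M_B as the redundant. Released structure: two simple spans AB and BC with a hinge at B.
Discontinuity in slope at B on the released structure — sum the simple-span end rotations:
  span AB: point load 32 at a = 2.5: Pab(L + a)/(6LEI) = 70/EI
  span AB: triangular load, peak 42.1: 7w₀L³/(360EI) = 199.9/EI
  span BC: triangular load, peak 38: w₀L³/(45EI) = 82.19/EI
  relative rotation θ_0 = (269.9 + 82.19)/EI = 352.1/EI
A unit hogging moment at B produces rotation L₁/(3EI) + L₂/(3EI) = 3.617/EI.
Slope continuity at B: θ_0 = M_B·3.617/EI, so M_B = 352.1/3.617 = 97.34 kip·ft (hogging).
Span AB, ΣM about A with M_B applied at B: R_B^{AB}·6.25 = 354.1 + 97.34, so R_B^{AB} = 72.23 kip and R_A = 163.6 − 72.23 = 91.33 kip.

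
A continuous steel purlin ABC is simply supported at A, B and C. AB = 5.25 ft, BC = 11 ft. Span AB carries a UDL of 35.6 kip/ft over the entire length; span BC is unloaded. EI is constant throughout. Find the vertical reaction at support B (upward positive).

R_B = 104.6 kip

Insert a hinge at B; M_B is the redundant, and each span becomes simply supported.
Discontinuity in slope at B on the released structure — sum the simple-span end rotations:
  span AB: UDL 35.6: wL³/(24EI) = 214.6/EI
  relative rotation θ_0 = (214.6 + 0)/EI = 214.6/EI
A unit hogging moment at B produces rotation L₁/(3EI) + L₂/(3EI) = 5.417/EI.
Compatibility: M_B·(L₁+L₂)/(3EI) = θ_0, giving M_B = 39.63 kip·ft (hogging).
Span AB, ΣM about A with M_B applied at B: R_B^{AB}·5.25 = 490.6 + 39.63, so R_B^{AB} = 101 kip and R_A = 186.9 − 101 = 85.9 kip.
Span BC, ΣM about C: R_B^{BC}·11 = 0 + 39.63, so R_B^{BC} = 3.602 kip and R_C = 0 − 3.602 = -3.602 kip.
R_B = 101 + 3.602 = 104.6 kip.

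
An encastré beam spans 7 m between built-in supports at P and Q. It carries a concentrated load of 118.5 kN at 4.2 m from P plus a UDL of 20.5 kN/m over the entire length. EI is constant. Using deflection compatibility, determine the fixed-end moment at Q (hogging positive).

M_Q = 203.2 kN·m

Take the two fixed-end moments M_P, M_Q as redundants; the released structure is the simple span PQ.
End rotations of the released simple span under the applied load (×1/EI):
  at P: point load 118.5 at a = 4.2: Pab(L + b)/(6LEI) = 325.2/EI
  at Q: point load 118.5 at a = 4.2: Pab(L + a)/(6LEI) = 371.6/EI
  at P: UDL 20.5: wL³/(24EI) = 293/EI
  at Q: UDL 20.5: wL³/(24EI) = 293/EI
  θ_P0 = 618.1/EI,  θ_Q0 = 664.6/EI
Flexibility coefficients: a unit moment at one end gives L/(3EI) there and L/(6EI) at the far end, so f₁₁ = f₂₂ = 2.333/EI and f₁₂ = f₂₁ = 1.167/EI.
Compatibility — zero rotation at each built-in end:
  2.333 M_P + 1.167 M_Q = 618.1
  1.167 M_P + 2.333 M_Q = 664.6
Solving the pair gives M_P = 163.3 kN·m and M_Q = 203.2 kN·m (hogging).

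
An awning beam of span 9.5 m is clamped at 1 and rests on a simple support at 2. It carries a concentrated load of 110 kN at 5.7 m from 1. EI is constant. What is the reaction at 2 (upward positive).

R_2 = 47.52 kN

Choose R_2 as the redundant. The primary structure is the cantilever fixed at 1.
Primary-structure tip deflection at 2 by superposition:
  point load 110 at a = 5.7: Pa²(3L − a)/(6EI) = 13581/EI
Flexibility coefficient — unit upward force at 2: δ_{22} = L³/(3EI) = 285.8/EI.
The prop prevents deflection at 2: R_2 = δ_0/δ_{22} = 13581/285.8 = 47.52 kN.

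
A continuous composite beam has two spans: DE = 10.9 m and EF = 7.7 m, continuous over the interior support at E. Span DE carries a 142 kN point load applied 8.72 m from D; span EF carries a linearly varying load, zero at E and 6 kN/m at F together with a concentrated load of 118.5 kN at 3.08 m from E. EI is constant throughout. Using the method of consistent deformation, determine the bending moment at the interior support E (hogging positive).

M_E = 211.7 kN·m

Take M_E as the redundant. Released structure: two simple spans DE and EF with a hinge at E.
Discontinuity in slope at E on the released structure — sum the simple-span end rotations:
  span DE: point load 142 at a = 8.72: Pab(L + a)/(6LEI) = 809.8/EI
  span EF: triangular load, peak 6: 7w₀L³/(360EI) = 53.26/EI
  span EF: point load 118.5 at a = 3.08: Pab(L + b)/(6LEI) = 449.7/EI
  relative rotation θ_0 = (809.8 + 502.9)/EI = 1313/EI
A unit hogging moment at E produces rotation L₁/(3EI) + L₂/(3EI) = 6.2/EI.
Slope continuity at E: θ_0 = M_E·6.2/EI, so M_E = 1313/6.2 = 211.7 kN·m (hogging).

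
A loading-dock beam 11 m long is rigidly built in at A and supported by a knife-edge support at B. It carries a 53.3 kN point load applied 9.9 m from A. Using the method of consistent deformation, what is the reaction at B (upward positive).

R_B = 45.33 kN

Remove the prop at B; the released (primary) structure is a cantilever built in at A.
Free-end deflection of the primary structure under the applied loading (downward +):
  point load 53.3 at a = 9.9: Pa²(3L − a)/(6EI) = 20112/EI
Tip deflection under a unit load at B: L³/(3EI) = 443.7/EI.
The prop prevents deflection at B: R_B = δ_0/δ_{BB} = 20112/443.7 = 45.33 kN.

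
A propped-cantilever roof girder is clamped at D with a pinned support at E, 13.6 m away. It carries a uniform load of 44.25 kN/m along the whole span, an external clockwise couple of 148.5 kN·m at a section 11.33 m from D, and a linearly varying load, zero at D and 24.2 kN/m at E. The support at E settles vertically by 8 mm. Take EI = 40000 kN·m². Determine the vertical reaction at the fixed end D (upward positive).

R_D = 434.6 kN

Remove the prop at E; the released (primary) structure is a cantilever built in at D.
Primary-structure tip deflection at E by superposition:
  UDL 44.25: wL⁴/(8EI) = 189225/EI
  clockwise couple 148.5 at a = 11.33: M₀a(2L − a)/(2EI) = 13351/EI
  triangular load, peak 24.2 at the free end: 11w₀L⁴/(120EI) = 75890/EI
  δ_0 = 278465/EI
Flexibility coefficient — unit upward force at E: δ_{EE} = L³/(3EI) = 838.5/EI.
With EI = 40000 kN·m²: δ_0 = 6.9616 m and δ_{EE} = 0.020962 m/kN.
Compatibility — the beam at E must follow the support down by 0.008 m: δ_0 − R_E·δ_{EE} = 0.008, so R_E = (6.9616 − 0.008)/0.020962 = 331.7 kN.
Vertical equilibrium: R_D = ΣP − R_E = 766.4 − 331.7 = 434.6 kN.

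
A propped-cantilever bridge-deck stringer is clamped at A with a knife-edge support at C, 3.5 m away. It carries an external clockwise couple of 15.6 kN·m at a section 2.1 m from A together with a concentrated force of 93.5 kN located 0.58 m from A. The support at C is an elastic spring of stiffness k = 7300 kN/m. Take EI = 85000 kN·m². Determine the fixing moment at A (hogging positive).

Release the roller at C. Primary structure: cantilever fixed at A.
Downward deflection at the released point C due to the loads:
  clockwise couple 15.6 at a = 2.1: M₀a(2L − a)/(2EI) = 80.26/EI
  point load 93.5 at a = 0.58: Pa²(3L − a)/(6EI) = 52/EI
  δ_0 = 132.3/EI
Tip deflection under a unit load at C: L³/(3EI) = 14.29/EI.
With EI = 85000 kN·m²: δ_0 = 0.001556 m and δ_{CC} = 0.000168 m/kN.
Compatibility — the spring shortens by R_C/k under the reaction it provides: δ_0 − R_C·δ_{CC} = R_C/k. With 1/k = 0.000137 m/kN, R_C = δ_0 / (δ_{CC} + 1/k) = 0.001556 / (0.000168 + 0.000137) = 5.1 kN.
Moment equilibrium about A: M_A = Σ(load moments about A) − R_C·L = 69.83 − 5.1×3.5 = 51.98 kN·m.

M_A = 51.98 kN·m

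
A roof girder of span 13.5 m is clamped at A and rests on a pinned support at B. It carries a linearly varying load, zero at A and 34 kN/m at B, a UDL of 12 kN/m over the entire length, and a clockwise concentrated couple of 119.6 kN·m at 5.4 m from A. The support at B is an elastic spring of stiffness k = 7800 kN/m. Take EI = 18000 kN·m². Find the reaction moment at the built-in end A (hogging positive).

M_A = 647 kN·m

Remove the prop at B; the released (primary) structure is a cantilever built in at A.
Deflection at B on the released cantilever, summing each load's contribution:
  triangular load, peak 34 at the free end: 11w₀L⁴/(120EI) = 103520/EI
  UDL 12: wL⁴/(8EI) = 49823/EI
  clockwise couple 119.6 at a = 5.4: M₀a(2L − a)/(2EI) = 6975/EI
  δ_0 = 160318/EI
Tip deflection under a unit load at B: L³/(3EI) = 820.1/EI.
With EI = 18000 kN·m²: δ_0 = 8.9066 m and δ_{BB} = 0.045562 m/kN.
Compatibility — the spring shortens by R_B/k under the reaction it provides: δ_0 − R_B·δ_{BB} = R_B/k. With 1/k = 0.000128 m/kN, R_B = δ_0 / (δ_{BB} + 1/k) = 8.9066 / (0.045562 + 0.000128) = 194.9 kN.
Moment equilibrium about A: M_A = Σ(load moments about A) − R_B·L = 3279 − 194.9×13.5 = 647 kN·m.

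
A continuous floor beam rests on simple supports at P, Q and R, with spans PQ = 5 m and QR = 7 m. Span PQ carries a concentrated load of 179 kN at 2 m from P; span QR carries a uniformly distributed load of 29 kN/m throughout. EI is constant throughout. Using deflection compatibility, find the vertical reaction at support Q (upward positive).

R_Q = 230.1 kN

Take M_Q as the redundant. Released structure: two simple spans PQ and QR with a hinge at Q.
Discontinuity in slope at Q on the released structure — sum the simple-span end rotations:
  span PQ: point load 179 at a = 2: Pab(L + a)/(6LEI) = 250.6/EI
  span QR: UDL 29: wL³/(24EI) = 414.5/EI
  relative rotation θ_0 = (250.6 + 414.5)/EI = 665.1/EI
A unit hogging moment at Q produces rotation L₁/(3EI) + L₂/(3EI) = 4/EI.
Slope continuity at Q: θ_0 = M_Q·4/EI, so M_Q = 665.1/4 = 166.3 kN·m (hogging).
Span PQ, ΣM about P with M_Q applied at Q: R_Q^{PQ}·5 = 358 + 166.3, so R_Q^{PQ} = 104.9 kN and R_P = 179 − 104.9 = 74.15 kN.
Span QR, ΣM about R: R_Q^{QR}·7 = 710.5 + 166.3, so R_Q^{QR} = 125.3 kN and R_R = 203 − 125.3 = 77.75 kN.
R_Q = 104.9 + 125.3 = 230.1 kN.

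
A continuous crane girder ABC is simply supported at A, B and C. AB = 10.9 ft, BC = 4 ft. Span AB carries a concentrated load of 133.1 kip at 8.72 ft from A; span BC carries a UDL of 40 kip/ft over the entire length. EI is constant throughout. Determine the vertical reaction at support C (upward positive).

Release continuity at B by inserting a hinge; the redundant is the internal moment M_B. The primary structure is two simply-supported spans AB and BC.
Discontinuity in slope at B on the released structure — sum the simple-span end rotations:
  span AB: point load 133.1 at a = 8.72: Pab(L + a)/(6LEI) = 759.1/EI
  span BC: UDL 40: wL³/(24EI) = 106.7/EI
  relative rotation θ_0 = (759.1 + 106.7)/EI = 865.7/EI
A unit hogging moment at B produces rotation L₁/(3EI) + L₂/(3EI) = 4.967/EI.
Slope continuity at B: θ_0 = M_B·4.967/EI, so M_B = 865.7/4.967 = 174.3 kip·ft (hogging).
Span BC, ΣM about C: R_B^{BC}·4 = 320 + 174.3, so R_B^{BC} = 123.6 kip and R_C = 160 − 123.6 = 36.42 kip.

R_C = 36.42 kip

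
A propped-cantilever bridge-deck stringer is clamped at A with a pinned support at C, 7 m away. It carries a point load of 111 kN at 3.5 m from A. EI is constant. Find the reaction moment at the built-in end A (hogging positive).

M_A = 145.7 kN·m

Release the roller at C. Primary structure: cantilever fixed at A.
Primary-structure tip deflection at C by superposition:
  point load 111 at a = 3.5: Pa²(3L − a)/(6EI) = 3966/EI
Flexibility coefficient — unit upward force at C: δ_{CC} = L³/(3EI) = 114.3/EI.
The prop prevents deflection at C: R_C = δ_0/δ_{CC} = 3966/114.3 = 34.69 kN.
Moment equilibrium about A: M_A = Σ(load moments about A) − R_C·L = 388.5 − 34.69×7 = 145.7 kN·m.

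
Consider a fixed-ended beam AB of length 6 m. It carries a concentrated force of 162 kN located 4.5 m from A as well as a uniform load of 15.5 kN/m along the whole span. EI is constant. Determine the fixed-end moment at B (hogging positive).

M_B = 183.2 kN·m

Release both end moments; the primary structure is a simply-supported span AB with redundants M_A and M_B.
End rotations of the released simple span under the applied load (×1/EI):
  at A: point load 162 at a = 4.5: Pab(L + b)/(6LEI) = 227.8/EI
  at B: point load 162 at a = 4.5: Pab(L + a)/(6LEI) = 318.9/EI
  at A: UDL 15.5: wL³/(24EI) = 139.5/EI
  at B: UDL 15.5: wL³/(24EI) = 139.5/EI
  θ_A0 = 367.3/EI,  θ_B0 = 458.4/EI
Flexibility coefficients: a unit moment at one end gives L/(3EI) there and L/(6EI) at the far end, so f₁₁ = f₂₂ = 2/EI and f₁₂ = f₂₁ = 1/EI.
Compatibility — zero rotation at each built-in end:
  2 M_A + 1 M_B = 367.3
  1 M_A + 2 M_B = 458.4
Solving the pair gives M_A = 92.06 kN·m and M_B = 183.2 kN·m (hogging).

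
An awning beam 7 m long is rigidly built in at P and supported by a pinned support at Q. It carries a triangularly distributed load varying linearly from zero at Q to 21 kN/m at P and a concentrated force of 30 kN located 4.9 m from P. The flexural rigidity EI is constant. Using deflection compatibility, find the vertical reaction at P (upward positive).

Release the roller at Q. Primary structure: cantilever fixed at P.
Deflection at Q on the released cantilever, summing each load's contribution:
  triangular load, peak 21 at the fixed end: w₀L⁴/(30EI) = 1681/EI
  point load 30 at a = 4.9: Pa²(3L − a)/(6EI) = 1933/EI
  δ_0 = 3614/EI
Tip deflection under a unit load at Q: L³/(3EI) = 114.3/EI.
The prop prevents deflection at Q: R_Q = δ_0/δ_{QQ} = 3614/114.3 = 31.61 kN.
Vertical equilibrium: R_P = ΣP − R_Q = 103.5 − 31.61 = 71.89 kN.

R_P = 71.89 kN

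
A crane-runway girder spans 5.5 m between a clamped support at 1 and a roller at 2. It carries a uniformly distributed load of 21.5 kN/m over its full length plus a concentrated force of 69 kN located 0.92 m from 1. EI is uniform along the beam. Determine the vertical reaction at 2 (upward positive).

R_2 = 47.08 kN

Release the roller at 2. Primary structure: cantilever fixed at 1.
Free-end deflection of the primary structure under the applied loading (downward +):
  UDL 21.5: wL⁴/(8EI) = 2459/EI
  point load 69 at a = 0.92: Pa²(3L − a)/(6EI) = 151.6/EI
  δ_0 = 2611/EI
Tip deflection under a unit load at 2: L³/(3EI) = 55.46/EI.
The prop prevents deflection at 2: R_2 = δ_0/δ_{22} = 2611/55.46 = 47.08 kN.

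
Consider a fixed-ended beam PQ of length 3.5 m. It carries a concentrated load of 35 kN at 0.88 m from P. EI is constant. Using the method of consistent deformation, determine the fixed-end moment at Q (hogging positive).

M_Q = 5.797 kN·m

Take the two fixed-end moments M_P, M_Q as redundants; the released structure is the simple span PQ.
Simple-span end rotations at P and Q under the given loads:
  at P: point load 35 at a = 0.88: Pab(L + b)/(6LEI) = 23.52/EI
  at Q: point load 35 at a = 0.88: Pab(L + a)/(6LEI) = 16.83/EI
  θ_P0 = 23.52/EI,  θ_Q0 = 16.83/EI
Flexibility coefficients: a unit moment at one end gives L/(3EI) there and L/(6EI) at the far end, so f₁₁ = f₂₂ = 1.167/EI and f₁₂ = f₂₁ = 0.5833/EI.
Compatibility — zero rotation at each built-in end:
  1.167 M_P + 0.5833 M_Q = 23.52
  0.5833 M_P + 1.167 M_Q = 16.83
Solving the pair gives M_P = 17.26 kN·m and M_Q = 5.797 kN·m (hogging).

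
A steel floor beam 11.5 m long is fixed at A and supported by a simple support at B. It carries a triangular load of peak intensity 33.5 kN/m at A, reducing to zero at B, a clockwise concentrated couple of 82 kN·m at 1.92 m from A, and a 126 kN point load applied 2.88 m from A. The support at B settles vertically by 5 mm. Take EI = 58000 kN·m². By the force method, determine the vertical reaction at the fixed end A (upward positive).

Remove the prop at B; the released (primary) structure is a cantilever built in at A.
Downward deflection at the released point B due to the loads:
  triangular load, peak 33.5 at the fixed end: w₀L⁴/(30EI) = 19531/EI
  clockwise couple 82 at a = 1.92: M₀a(2L − a)/(2EI) = 1659/EI
  point load 126 at a = 2.88: Pa²(3L − a)/(6EI) = 5508/EI
  δ_0 = 26698/EI
Flexibility coefficient — unit upward force at B: δ_{BB} = L³/(3EI) = 507/EI.
With EI = 58000 kN·m²: δ_0 = 0.4603 m and δ_{BB} = 0.008741 m/kN.
Compatibility — the beam at B must follow the support down by 0.005 m: δ_0 − R_B·δ_{BB} = 0.005, so R_B = (0.4603 − 0.005)/0.008741 = 52.09 kN.
Vertical equilibrium: R_A = ΣP − R_B = 318.6 − 52.09 = 266.5 kN.

R_A = 266.5 kN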